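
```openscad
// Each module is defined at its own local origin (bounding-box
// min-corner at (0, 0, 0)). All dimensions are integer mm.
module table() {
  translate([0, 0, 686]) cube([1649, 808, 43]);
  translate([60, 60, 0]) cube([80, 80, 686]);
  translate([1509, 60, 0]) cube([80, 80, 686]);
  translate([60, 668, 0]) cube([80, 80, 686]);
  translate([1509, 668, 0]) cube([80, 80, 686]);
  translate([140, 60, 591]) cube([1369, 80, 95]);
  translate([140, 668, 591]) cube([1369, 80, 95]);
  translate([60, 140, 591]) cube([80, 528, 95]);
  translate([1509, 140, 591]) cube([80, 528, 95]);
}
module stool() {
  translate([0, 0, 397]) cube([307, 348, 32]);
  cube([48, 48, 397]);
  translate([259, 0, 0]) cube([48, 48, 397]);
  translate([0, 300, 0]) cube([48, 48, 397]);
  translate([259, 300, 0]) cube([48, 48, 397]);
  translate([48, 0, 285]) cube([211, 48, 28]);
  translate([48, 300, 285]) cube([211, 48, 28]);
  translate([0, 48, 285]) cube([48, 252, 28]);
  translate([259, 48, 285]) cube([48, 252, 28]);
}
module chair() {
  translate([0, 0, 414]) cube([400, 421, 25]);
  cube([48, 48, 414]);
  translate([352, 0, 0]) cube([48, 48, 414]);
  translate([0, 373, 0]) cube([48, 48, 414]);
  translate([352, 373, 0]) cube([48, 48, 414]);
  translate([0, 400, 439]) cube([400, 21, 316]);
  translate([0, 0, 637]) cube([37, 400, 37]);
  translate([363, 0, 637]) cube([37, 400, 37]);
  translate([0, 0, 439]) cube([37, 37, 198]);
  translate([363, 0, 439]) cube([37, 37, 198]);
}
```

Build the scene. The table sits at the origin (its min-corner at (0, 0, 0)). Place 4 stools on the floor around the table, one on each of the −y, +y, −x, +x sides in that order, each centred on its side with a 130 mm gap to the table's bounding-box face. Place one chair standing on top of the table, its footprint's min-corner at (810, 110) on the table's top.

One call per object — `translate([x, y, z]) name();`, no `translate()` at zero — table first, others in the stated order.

table();
translate([671, -478, 0]) stool();
translate([671, 938, 0]) stool();
translate([-437, 230, 0]) stool();
translate([1779, 230, 0]) stool();
translate([810, 110, 729]) chair();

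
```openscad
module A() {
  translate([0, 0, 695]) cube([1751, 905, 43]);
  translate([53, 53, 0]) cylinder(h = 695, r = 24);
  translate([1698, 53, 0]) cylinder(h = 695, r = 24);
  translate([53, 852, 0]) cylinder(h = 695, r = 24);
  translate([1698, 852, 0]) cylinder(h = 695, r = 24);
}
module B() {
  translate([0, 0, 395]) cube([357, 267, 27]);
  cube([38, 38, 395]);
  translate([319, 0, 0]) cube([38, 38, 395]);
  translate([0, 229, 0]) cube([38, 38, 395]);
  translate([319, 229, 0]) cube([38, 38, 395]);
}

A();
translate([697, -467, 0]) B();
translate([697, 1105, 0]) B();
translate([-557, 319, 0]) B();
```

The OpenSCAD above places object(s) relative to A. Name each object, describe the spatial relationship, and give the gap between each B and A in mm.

A is a table. B is a stool. Three stools sit around the table at the −y, +y, −x sides. The gap between each stool and the table is 200 mm.

Each stool's nearest face is 200 mm from the table's bounding box.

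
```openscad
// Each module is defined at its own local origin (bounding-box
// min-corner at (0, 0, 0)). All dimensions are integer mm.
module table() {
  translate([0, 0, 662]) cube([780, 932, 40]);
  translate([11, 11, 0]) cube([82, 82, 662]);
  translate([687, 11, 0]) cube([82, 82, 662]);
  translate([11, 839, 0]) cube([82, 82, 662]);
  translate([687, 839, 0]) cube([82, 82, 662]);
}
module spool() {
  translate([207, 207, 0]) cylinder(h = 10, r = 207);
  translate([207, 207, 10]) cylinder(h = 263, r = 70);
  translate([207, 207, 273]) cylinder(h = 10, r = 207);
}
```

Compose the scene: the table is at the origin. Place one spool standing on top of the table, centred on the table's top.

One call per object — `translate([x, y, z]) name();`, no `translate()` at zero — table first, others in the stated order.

table();
translate([183, 259, 702]) spool();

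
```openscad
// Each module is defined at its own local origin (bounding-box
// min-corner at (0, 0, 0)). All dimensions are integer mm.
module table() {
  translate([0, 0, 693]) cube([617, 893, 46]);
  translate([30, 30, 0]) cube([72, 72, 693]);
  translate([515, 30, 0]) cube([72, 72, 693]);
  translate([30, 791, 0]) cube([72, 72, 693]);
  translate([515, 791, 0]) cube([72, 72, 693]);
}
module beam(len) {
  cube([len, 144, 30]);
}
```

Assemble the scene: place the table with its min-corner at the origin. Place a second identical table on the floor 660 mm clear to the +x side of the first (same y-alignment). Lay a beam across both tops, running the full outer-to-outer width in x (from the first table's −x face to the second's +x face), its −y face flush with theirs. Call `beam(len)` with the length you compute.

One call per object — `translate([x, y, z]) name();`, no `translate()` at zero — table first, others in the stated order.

table();
translate([1277, 0, 0]) table();
translate([0, 0, 739]) beam(1894);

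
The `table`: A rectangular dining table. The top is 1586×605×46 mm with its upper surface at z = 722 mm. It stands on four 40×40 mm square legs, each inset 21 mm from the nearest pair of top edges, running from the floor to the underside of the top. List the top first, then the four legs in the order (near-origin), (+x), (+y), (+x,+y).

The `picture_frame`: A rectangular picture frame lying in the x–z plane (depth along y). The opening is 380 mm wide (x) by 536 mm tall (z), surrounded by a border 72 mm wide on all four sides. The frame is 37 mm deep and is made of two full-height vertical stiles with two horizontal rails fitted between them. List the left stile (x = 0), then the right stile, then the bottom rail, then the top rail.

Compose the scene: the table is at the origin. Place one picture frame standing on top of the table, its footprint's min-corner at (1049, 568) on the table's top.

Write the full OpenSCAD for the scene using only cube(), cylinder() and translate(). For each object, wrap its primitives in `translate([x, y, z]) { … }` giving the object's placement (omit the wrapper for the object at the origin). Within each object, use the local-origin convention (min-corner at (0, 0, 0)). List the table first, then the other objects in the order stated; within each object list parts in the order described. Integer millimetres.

translate([0, 0, 676]) cube([1586, 605, 46]);
translate([21, 21, 0]) cube([40, 40, 676]);
translate([1525, 21, 0]) cube([40, 40, 676]);
translate([21, 544, 0]) cube([40, 40, 676]);
translate([1525, 544, 0]) cube([40, 40, 676]);
translate([1049, 568, 722]) {
  cube([72, 37, 680]);
  translate([452, 0, 0]) cube([72, 37, 680]);
  translate([72, 0, 0]) cube([380, 37, 72]);
  translate([72, 0, 608]) cube([380, 37, 72]);
}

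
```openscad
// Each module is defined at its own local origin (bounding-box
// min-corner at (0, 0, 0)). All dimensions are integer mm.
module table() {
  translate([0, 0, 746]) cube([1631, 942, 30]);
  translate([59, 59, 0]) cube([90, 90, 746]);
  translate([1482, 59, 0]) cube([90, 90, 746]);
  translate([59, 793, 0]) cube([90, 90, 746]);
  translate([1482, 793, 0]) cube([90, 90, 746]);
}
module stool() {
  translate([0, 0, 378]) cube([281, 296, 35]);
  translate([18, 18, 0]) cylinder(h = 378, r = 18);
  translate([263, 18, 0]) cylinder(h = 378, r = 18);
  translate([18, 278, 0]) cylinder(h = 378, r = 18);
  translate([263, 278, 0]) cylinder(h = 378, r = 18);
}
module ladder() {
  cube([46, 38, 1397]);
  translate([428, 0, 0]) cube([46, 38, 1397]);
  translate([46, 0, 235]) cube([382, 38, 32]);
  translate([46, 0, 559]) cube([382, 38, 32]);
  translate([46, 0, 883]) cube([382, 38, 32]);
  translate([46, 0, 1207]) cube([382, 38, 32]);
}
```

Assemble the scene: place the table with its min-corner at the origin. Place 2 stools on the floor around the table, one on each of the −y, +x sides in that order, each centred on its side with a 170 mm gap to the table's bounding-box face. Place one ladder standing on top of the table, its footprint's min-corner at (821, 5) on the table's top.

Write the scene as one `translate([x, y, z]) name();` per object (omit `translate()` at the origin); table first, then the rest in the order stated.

table();
translate([675, -466, 0]) stool();
translate([1801, 323, 0]) stool();
translate([821, 5, 776]) ladder();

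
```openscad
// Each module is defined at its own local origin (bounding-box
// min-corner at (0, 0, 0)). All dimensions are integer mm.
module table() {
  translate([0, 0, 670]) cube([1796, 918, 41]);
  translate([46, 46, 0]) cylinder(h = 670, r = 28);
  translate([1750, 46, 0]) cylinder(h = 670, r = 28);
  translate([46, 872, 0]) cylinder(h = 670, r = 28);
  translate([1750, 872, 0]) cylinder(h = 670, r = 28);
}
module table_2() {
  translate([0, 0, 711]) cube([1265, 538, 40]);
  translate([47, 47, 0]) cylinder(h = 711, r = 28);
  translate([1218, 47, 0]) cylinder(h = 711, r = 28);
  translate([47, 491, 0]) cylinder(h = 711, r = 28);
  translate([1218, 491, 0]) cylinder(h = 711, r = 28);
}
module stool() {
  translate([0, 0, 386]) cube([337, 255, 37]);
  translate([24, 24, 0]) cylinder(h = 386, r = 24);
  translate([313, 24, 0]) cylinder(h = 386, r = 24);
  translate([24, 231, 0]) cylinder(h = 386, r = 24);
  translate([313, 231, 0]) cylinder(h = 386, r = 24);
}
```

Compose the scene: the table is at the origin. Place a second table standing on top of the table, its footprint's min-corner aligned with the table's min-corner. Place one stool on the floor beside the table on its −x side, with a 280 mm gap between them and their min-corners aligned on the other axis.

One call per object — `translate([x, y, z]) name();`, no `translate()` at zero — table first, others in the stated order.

table();
translate([0, 0, 711]) table_2();
translate([-617, 0, 0]) stool();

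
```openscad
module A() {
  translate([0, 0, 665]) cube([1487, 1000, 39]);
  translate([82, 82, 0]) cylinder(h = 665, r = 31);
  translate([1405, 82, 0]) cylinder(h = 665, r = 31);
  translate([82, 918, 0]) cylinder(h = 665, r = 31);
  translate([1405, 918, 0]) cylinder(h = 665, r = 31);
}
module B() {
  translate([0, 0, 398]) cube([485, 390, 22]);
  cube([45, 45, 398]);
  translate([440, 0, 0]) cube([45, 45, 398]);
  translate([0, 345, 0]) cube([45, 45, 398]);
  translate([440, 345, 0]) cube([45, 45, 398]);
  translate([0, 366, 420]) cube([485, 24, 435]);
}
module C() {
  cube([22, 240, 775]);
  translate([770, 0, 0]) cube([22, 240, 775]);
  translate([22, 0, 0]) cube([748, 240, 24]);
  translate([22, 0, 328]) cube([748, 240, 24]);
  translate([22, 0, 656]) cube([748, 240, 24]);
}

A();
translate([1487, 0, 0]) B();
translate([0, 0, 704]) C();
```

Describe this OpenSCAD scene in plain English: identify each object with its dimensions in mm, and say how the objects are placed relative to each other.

A is a table with a 1487×1000 mm rectangular top, 39 mm thick, top surface at z = 704 mm, supported by four round legs of 62 mm diameter, each leg's bounding box inset 51 mm from the nearest pair of top edges, running from the floor.

B is a chair: 485×390 mm seat, 22 mm thick, top at z = 420 mm, on four 45 mm square corner legs flush with the seat edges. A 24 mm thick backrest slab spans the full seat width, extending 435 mm above the seat top, its back face flush with the seat's +y edge.

C is a bookshelf 792 mm wide overall, 240 mm deep and 775 mm tall. The two sides are 22 mm thick vertical panels. 3 horizontal shelves of 24 mm thickness span between the inner faces of the sides; the lowest shelf sits on the floor and shelves are stacked with a clear vertical gap of 304 mm between each pair.

The chair is against the table's +x side, with their −y faces flush. The bookshelf is on top of the table.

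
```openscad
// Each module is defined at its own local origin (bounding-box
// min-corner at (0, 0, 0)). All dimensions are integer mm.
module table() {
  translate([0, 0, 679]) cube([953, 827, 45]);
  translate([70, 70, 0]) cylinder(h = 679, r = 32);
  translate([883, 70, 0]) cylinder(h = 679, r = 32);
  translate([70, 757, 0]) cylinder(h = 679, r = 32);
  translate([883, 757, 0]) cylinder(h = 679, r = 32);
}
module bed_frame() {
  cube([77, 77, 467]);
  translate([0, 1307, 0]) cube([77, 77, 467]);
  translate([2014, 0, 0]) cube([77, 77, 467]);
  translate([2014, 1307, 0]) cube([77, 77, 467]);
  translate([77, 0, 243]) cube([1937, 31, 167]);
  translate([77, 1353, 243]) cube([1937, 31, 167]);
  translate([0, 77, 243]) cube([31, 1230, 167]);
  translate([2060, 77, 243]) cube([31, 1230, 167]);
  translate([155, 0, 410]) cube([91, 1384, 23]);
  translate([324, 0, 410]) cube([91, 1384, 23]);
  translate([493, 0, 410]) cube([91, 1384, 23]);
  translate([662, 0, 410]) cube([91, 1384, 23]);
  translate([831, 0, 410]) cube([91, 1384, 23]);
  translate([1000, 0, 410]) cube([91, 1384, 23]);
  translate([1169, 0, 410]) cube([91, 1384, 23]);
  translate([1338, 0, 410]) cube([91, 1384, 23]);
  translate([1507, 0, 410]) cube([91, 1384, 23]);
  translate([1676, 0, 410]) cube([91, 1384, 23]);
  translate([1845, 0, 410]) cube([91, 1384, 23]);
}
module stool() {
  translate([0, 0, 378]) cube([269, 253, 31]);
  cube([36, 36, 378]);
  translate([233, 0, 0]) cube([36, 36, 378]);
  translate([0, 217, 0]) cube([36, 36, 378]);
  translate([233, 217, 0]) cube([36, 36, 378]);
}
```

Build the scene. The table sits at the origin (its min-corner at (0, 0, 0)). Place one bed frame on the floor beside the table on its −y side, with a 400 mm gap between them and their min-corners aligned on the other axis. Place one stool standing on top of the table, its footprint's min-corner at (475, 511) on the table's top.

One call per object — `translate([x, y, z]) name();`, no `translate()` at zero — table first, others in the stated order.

table();
translate([0, -1784, 0]) bed_frame();
translate([475, 511, 724]) stool();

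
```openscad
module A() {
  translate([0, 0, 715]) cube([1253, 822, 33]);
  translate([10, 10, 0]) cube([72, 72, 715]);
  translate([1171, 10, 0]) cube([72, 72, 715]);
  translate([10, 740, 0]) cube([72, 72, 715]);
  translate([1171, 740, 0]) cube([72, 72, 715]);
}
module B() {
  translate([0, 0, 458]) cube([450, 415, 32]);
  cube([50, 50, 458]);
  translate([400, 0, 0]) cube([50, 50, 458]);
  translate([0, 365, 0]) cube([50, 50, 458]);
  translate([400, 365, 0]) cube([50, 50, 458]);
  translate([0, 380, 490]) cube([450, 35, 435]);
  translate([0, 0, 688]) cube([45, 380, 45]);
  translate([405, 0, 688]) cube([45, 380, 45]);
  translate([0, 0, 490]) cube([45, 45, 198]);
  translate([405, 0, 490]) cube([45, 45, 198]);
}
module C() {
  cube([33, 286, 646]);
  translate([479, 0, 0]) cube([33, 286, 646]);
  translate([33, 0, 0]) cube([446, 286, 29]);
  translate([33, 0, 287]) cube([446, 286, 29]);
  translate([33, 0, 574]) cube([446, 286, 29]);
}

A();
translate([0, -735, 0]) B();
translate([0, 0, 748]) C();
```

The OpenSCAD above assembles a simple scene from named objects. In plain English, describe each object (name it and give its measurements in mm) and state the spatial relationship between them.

A is a table: top 1253 mm (x) × 822 mm (y), 33 mm thick, upper face at z = 748 mm, on four 72×72 mm square legs, each inset 10 mm from the nearest pair of top edges, running from z = 0 to the bottom of the top.

B is a chair: 450×415 mm seat, 32 mm thick, top at z = 490 mm, on four 50 mm square corner legs flush with the seat edges. A 35 mm thick backrest slab spans the full seat width, extending 435 mm above the seat top, its back face flush with the seat's +y edge. Two armrests of 45×45 mm section run along each side from the seat's front edge to the front of the backrest, top faces 243 mm above the seat top and outer faces flush with the seat's x-edges; a 45×45 mm post under the front of each armrest stands on the seat at the front corner.

C is a bookshelf 512 mm wide overall, 286 mm deep and 646 mm tall. The two sides are 33 mm thick vertical panels. 3 horizontal shelves of 29 mm thickness span between the inner faces of the sides; the lowest shelf sits on the floor and shelves are stacked with a clear vertical gap of 258 mm between each pair.

The chair is on the floor beside the table on its −y side. The bookshelf is on top of the table.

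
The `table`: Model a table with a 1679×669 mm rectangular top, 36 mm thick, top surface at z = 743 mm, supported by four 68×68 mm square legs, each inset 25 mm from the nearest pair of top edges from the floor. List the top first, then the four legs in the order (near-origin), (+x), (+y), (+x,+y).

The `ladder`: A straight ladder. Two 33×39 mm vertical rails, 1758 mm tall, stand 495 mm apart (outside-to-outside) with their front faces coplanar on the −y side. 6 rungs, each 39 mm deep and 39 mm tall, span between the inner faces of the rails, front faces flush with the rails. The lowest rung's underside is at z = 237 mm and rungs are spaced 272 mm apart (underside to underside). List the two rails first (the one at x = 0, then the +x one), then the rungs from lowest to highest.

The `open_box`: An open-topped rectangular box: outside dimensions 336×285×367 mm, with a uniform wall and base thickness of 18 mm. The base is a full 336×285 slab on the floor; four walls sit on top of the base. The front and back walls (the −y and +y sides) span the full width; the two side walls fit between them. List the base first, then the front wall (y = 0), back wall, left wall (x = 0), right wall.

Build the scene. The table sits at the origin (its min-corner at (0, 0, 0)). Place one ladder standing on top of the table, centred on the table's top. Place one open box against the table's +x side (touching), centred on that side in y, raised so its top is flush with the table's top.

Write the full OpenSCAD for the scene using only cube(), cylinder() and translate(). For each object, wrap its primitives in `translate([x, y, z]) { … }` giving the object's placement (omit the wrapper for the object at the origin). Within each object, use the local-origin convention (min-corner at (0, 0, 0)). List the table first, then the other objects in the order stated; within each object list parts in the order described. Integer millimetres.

translate([0, 0, 707]) cube([1679, 669, 36]);
translate([25, 25, 0]) cube([68, 68, 707]);
translate([1586, 25, 0]) cube([68, 68, 707]);
translate([25, 576, 0]) cube([68, 68, 707]);
translate([1586, 576, 0]) cube([68, 68, 707]);
translate([592, 315, 743]) {
  cube([33, 39, 1758]);
  translate([462, 0, 0]) cube([33, 39, 1758]);
  translate([33, 0, 237]) cube([429, 39, 39]);
  translate([33, 0, 509]) cube([429, 39, 39]);
  translate([33, 0, 781]) cube([429, 39, 39]);
  translate([33, 0, 1053]) cube([429, 39, 39]);
  translate([33, 0, 1325]) cube([429, 39, 39]);
  translate([33, 0, 1597]) cube([429, 39, 39]);
}
translate([1679, 192, 376]) {
  cube([336, 285, 18]);
  translate([0, 0, 18]) cube([336, 18, 349]);
  translate([0, 267, 18]) cube([336, 18, 349]);
  translate([0, 18, 18]) cube([18, 249, 349]);
  translate([318, 18, 18]) cube([18, 249, 349]);
}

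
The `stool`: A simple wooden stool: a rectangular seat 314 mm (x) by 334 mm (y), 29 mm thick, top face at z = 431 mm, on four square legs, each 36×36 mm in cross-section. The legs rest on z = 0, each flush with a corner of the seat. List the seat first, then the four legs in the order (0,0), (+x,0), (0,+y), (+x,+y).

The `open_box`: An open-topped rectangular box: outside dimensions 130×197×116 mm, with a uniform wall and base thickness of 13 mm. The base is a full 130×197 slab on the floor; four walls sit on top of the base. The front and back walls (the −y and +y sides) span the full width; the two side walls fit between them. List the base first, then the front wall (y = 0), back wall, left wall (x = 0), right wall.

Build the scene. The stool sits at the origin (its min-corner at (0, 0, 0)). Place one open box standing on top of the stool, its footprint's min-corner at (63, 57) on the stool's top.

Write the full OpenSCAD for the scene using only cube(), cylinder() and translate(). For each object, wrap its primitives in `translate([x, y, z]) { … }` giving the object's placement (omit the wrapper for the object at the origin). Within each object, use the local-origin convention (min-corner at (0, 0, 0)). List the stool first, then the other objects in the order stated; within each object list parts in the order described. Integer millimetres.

translate([0, 0, 402]) cube([314, 334, 29]);
cube([36, 36, 402]);
translate([278, 0, 0]) cube([36, 36, 402]);
translate([0, 298, 0]) cube([36, 36, 402]);
translate([278, 298, 0]) cube([36, 36, 402]);
translate([63, 57, 431]) {
  cube([130, 197, 13]);
  translate([0, 0, 13]) cube([130, 13, 103]);
  translate([0, 184, 13]) cube([130, 13, 103]);
  translate([0, 13, 13]) cube([13, 171, 103]);
  translate([117, 13, 13]) cube([13, 171, 103]);
}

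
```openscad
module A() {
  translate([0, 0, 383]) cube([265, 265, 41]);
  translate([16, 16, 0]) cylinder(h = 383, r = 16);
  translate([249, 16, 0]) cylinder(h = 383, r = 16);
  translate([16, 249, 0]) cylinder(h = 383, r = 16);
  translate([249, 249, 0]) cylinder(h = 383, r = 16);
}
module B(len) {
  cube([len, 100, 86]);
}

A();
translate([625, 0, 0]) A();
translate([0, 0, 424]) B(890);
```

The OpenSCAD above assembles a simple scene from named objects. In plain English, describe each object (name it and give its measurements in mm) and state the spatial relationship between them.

A is a simple wooden stool: a rectangular seat 265 mm (x) by 265 mm (y), 41 mm thick, top face at z = 424 mm, on four round legs, each 32 mm in diameter. The legs rest on z = 0, each leg's axis is inset half a diameter from the nearest pair of seat edges (so the leg's bounding box is flush with the corner).

B is a rectangular beam 890 mm long (x), 100 mm deep (y), 86 mm thick (z).

The beam spans the tops of two stools placed 360 mm apart, resting at z = 424 mm.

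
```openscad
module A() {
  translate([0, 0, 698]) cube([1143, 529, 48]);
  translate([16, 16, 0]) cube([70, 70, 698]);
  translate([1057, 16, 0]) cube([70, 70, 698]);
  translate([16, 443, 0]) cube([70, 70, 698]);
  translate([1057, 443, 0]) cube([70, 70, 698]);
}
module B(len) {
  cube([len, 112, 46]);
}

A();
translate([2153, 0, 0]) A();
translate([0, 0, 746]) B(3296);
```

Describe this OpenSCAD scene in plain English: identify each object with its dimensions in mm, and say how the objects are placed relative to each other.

A is a table with a 1143×529 mm rectangular top, 48 mm thick, top surface at z = 746 mm, supported by four 70×70 mm square legs, each inset 16 mm from the nearest pair of top edges, running from the floor.

B is a rectangular beam 3296 mm long (x), 112 mm deep (y), 46 mm thick (z).

The beam spans the tops of two tables placed 1010 mm apart, resting at z = 746 mm.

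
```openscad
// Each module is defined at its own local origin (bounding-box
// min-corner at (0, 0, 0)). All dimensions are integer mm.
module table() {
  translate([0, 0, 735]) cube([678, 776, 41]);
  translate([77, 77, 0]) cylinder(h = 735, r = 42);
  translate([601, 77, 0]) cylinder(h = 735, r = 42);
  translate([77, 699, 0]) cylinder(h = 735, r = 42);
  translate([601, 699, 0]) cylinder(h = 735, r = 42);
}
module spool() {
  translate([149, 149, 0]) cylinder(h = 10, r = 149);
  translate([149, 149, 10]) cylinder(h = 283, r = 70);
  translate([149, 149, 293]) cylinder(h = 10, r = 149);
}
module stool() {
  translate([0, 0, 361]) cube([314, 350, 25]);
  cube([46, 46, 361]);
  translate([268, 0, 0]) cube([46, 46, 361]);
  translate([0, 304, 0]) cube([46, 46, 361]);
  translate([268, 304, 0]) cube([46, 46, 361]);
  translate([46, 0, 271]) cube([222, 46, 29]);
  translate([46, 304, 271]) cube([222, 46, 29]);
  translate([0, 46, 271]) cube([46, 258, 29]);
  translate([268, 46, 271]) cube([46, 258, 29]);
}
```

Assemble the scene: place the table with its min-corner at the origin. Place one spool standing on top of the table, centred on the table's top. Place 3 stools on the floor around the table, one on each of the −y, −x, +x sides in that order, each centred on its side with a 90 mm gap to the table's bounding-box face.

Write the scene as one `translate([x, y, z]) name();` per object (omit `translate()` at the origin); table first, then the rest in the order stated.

table();
translate([190, 239, 776]) spool();
translate([182, -440, 0]) stool();
translate([-404, 213, 0]) stool();
translate([768, 213, 0]) stool();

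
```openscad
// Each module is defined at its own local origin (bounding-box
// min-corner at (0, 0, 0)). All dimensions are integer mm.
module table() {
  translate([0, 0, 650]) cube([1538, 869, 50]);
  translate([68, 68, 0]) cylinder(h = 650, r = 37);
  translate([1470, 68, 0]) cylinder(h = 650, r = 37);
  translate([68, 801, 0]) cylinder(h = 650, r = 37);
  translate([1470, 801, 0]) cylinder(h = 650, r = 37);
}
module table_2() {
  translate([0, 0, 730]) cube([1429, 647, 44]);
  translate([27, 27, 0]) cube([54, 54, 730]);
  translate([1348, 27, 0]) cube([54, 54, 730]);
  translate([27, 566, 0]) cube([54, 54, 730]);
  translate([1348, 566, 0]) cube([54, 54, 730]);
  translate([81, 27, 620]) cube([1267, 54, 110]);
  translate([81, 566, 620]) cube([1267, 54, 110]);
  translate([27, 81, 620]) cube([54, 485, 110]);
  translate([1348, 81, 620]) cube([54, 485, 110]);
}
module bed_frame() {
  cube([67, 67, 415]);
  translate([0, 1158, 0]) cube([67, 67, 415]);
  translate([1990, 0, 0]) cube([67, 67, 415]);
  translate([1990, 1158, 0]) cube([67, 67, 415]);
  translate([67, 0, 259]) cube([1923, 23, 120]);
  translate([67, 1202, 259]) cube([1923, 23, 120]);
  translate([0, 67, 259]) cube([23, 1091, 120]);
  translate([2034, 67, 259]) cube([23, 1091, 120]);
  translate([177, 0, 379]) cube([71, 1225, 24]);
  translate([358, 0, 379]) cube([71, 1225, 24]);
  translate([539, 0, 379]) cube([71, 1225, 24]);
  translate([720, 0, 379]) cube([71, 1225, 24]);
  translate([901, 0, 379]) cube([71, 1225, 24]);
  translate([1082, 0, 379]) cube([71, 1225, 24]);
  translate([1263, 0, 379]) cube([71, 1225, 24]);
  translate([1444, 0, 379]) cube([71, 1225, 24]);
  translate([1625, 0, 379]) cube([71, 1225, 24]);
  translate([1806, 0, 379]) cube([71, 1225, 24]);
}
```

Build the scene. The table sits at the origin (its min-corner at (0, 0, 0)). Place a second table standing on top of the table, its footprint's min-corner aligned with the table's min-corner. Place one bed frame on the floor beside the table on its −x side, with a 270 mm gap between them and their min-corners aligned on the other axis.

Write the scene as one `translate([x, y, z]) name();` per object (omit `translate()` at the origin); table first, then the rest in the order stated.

table();
translate([0, 0, 700]) table_2();
translate([-2327, 0, 0]) bed_frame();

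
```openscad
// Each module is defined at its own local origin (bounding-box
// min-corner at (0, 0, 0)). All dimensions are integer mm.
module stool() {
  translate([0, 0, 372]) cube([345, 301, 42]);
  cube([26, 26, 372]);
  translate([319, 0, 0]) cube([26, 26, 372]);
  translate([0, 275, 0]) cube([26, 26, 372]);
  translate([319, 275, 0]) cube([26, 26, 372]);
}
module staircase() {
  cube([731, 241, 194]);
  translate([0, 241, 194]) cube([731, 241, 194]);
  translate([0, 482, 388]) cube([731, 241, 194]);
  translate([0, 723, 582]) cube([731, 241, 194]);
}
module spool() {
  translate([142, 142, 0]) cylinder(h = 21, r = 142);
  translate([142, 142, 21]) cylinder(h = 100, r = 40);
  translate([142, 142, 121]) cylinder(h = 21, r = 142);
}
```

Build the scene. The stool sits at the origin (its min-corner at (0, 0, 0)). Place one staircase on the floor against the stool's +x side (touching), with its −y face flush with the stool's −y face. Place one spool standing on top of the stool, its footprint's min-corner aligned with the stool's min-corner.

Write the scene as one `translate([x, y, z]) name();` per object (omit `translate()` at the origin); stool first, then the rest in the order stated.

stool();
translate([345, 0, 0]) staircase();
translate([0, 0, 414]) spool();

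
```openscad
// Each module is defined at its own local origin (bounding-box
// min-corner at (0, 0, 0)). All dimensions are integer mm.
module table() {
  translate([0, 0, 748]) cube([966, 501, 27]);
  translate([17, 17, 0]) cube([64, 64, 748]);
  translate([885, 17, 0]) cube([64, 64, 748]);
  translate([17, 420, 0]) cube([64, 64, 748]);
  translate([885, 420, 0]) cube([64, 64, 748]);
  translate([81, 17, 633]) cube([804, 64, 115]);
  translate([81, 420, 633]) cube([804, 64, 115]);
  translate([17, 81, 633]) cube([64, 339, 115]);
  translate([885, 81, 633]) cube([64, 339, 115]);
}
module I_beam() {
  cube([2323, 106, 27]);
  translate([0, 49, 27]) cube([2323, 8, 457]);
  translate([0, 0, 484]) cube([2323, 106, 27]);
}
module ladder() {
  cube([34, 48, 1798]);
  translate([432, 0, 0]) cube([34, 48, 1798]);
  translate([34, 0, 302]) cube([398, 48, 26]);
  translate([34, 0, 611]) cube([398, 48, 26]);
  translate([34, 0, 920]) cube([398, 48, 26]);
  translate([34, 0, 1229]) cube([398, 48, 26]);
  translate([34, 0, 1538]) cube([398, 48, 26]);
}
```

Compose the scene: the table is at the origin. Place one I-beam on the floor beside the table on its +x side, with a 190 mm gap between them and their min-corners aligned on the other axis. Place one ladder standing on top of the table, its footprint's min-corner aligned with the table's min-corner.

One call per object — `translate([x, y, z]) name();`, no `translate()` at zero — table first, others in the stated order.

table();
translate([1156, 0, 0]) I_beam();
translate([0, 0, 775]) ladder();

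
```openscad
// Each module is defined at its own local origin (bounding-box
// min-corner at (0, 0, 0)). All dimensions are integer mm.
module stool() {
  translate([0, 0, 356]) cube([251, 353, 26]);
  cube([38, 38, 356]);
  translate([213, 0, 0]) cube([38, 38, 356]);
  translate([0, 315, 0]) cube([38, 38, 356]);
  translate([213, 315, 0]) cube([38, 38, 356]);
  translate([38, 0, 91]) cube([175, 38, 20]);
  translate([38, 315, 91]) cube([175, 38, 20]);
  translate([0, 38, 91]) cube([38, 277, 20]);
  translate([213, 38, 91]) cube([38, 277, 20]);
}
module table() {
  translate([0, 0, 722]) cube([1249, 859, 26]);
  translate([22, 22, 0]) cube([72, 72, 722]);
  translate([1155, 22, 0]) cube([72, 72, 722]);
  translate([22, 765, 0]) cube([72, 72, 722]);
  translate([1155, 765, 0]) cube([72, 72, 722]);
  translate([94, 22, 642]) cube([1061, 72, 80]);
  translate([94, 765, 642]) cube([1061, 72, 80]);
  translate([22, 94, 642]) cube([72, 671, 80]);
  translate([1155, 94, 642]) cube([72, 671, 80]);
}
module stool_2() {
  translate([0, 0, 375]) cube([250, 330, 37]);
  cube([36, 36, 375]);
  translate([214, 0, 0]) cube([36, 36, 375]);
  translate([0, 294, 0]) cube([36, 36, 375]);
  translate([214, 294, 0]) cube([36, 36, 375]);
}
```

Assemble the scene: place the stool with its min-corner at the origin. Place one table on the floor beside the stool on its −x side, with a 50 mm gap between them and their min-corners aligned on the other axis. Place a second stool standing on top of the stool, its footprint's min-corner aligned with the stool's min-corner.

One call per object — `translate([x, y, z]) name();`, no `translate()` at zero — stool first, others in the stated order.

stool();
translate([-1299, 0, 0]) table();
translate([0, 0, 382]) stool_2();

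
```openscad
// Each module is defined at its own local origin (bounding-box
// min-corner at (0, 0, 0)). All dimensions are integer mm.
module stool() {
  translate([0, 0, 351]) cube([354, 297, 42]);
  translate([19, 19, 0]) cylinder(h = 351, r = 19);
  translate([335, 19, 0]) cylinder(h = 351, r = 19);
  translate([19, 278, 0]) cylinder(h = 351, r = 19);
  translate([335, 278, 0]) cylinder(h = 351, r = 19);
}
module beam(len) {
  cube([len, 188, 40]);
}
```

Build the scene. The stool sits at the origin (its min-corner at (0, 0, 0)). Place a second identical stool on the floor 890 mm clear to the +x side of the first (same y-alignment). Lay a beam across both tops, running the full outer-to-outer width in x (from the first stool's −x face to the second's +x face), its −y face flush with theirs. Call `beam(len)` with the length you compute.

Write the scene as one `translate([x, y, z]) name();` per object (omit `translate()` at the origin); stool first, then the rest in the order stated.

stool();
translate([1244, 0, 0]) stool();
translate([0, 0, 393]) beam(1598);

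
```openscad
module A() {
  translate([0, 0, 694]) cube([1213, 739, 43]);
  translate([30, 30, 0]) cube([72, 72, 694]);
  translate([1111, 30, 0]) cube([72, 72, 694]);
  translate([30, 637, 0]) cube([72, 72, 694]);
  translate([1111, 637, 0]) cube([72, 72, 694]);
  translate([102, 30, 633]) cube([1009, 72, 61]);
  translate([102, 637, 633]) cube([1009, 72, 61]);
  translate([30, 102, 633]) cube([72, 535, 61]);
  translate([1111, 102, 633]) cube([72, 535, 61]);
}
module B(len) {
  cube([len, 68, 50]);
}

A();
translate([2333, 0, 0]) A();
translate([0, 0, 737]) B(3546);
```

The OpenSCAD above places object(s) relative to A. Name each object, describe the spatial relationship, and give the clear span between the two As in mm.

Second table starts at x = 2333; first ends at x = 1213; clear span = 2333 − 1213 = 1120 mm.

A is a table. B is a beam. A beam spans the tops of two tables. The clear span between the two tables is 1120 mm.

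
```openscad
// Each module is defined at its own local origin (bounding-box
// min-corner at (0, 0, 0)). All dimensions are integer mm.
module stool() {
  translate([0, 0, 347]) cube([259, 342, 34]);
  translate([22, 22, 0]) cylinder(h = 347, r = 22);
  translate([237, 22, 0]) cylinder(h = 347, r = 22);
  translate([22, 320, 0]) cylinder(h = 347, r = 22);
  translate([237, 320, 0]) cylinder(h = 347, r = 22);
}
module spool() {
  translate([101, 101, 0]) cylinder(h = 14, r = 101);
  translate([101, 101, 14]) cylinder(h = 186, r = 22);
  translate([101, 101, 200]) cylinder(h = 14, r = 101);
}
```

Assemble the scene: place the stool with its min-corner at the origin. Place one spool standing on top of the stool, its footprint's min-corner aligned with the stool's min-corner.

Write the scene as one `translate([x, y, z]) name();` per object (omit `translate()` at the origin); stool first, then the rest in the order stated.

stool();
translate([0, 0, 381]) spool();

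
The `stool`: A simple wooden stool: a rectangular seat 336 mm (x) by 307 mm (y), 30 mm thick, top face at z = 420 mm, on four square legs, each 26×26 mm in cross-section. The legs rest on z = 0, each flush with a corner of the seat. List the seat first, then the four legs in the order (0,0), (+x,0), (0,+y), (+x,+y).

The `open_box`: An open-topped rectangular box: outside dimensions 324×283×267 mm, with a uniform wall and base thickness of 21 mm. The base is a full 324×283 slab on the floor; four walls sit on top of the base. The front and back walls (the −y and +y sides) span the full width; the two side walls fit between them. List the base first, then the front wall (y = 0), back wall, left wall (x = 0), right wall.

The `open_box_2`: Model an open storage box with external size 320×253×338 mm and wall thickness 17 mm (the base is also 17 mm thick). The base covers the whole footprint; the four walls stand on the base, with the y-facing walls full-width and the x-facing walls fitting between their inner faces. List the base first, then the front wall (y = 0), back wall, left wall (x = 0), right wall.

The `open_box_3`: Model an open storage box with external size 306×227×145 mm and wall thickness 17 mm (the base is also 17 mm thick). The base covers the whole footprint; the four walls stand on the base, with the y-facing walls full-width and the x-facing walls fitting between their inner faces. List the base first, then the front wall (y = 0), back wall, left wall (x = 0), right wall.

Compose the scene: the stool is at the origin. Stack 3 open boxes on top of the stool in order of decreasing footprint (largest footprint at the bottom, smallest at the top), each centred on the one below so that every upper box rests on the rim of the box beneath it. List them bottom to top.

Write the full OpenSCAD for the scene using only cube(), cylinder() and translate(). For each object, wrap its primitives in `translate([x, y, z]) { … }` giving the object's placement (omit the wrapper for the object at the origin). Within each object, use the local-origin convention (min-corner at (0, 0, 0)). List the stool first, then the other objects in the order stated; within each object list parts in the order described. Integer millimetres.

translate([0, 0, 390]) cube([336, 307, 30]);
cube([26, 26, 390]);
translate([310, 0, 0]) cube([26, 26, 390]);
translate([0, 281, 0]) cube([26, 26, 390]);
translate([310, 281, 0]) cube([26, 26, 390]);
translate([6, 12, 420]) {
  cube([324, 283, 21]);
  translate([0, 0, 21]) cube([324, 21, 246]);
  translate([0, 262, 21]) cube([324, 21, 246]);
  translate([0, 21, 21]) cube([21, 241, 246]);
  translate([303, 21, 21]) cube([21, 241, 246]);
}
translate([8, 27, 687]) {
  cube([320, 253, 17]);
  translate([0, 0, 17]) cube([320, 17, 321]);
  translate([0, 236, 17]) cube([320, 17, 321]);
  translate([0, 17, 17]) cube([17, 219, 321]);
  translate([303, 17, 17]) cube([17, 219, 321]);
}
translate([15, 40, 1025]) {
  cube([306, 227, 17]);
  translate([0, 0, 17]) cube([306, 17, 128]);
  translate([0, 210, 17]) cube([306, 17, 128]);
  translate([0, 17, 17]) cube([17, 193, 128]);
  translate([289, 17, 17]) cube([17, 193, 128]);
}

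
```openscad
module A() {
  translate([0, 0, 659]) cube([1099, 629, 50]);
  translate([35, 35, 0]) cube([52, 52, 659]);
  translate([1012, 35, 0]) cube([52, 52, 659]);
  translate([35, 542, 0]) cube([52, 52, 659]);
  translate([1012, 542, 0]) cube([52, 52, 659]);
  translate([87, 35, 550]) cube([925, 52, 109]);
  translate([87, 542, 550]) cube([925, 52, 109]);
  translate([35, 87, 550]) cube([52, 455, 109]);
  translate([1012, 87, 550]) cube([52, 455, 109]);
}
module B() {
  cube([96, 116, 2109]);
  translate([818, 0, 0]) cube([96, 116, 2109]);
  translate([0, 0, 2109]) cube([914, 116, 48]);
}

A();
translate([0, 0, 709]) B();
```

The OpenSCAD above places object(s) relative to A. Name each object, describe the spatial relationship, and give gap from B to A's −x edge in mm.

A is a table. B is a door frame. The door frame is on top of the table. The gap from the door frame to the table's −x edge is 0 mm.

The door frame's min-x is at 0; the table's min-x is 0; gap = 0 mm.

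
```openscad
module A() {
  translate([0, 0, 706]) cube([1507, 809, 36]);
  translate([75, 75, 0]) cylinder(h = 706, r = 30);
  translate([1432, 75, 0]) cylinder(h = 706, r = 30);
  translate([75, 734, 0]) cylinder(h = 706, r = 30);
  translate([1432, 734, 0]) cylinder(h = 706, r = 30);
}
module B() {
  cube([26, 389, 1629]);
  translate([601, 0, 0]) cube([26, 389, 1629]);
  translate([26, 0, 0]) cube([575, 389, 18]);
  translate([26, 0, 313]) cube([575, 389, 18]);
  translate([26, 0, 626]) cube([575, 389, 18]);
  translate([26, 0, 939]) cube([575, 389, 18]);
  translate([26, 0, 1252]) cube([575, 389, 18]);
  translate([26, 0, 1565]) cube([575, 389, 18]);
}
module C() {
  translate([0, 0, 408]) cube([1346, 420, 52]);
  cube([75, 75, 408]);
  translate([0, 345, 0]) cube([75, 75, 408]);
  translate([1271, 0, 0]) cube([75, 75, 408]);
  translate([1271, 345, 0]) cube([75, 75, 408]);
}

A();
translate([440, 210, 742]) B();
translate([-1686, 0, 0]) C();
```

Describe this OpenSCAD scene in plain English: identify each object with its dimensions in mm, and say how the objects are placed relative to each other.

A is a table with a 1507×809 mm rectangular top, 36 mm thick, top surface at z = 742 mm, supported by four round legs of 60 mm diameter, each leg's bounding box inset 45 mm from the nearest pair of top edges, running from the floor.

B is an open bookshelf. Two side panels, each 26 mm thick, 389 mm deep and 1629 mm tall, stand 627 mm apart (outside-to-outside). Between them sit 6 shelves, each 18 mm thick and 389 mm deep, spanning the full gap between the sides. The bottom shelf rests on the floor (its underside at z = 0) and the clear gap between one shelf's top and the next shelf's underside is 295 mm.

C is a long wooden bench with a 1346 mm (x) × 420 mm (y) seat, 52 mm thick, its top surface 460 mm above the floor. Four 75 mm square legs at the seat corners, flush with the edges, run from z = 0 to the seat underside.

The bookshelf is on top of the table, centred. The bench is on the floor beside the table on its −x side.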